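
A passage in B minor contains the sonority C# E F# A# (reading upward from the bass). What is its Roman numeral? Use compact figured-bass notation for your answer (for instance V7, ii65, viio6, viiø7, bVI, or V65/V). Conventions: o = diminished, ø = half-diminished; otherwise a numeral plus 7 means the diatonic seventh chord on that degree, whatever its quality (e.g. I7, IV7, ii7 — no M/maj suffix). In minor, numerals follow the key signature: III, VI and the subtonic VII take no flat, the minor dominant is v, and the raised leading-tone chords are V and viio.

V43

Stacked in thirds the chord is F#-A#-C#-E: a dominant seventh chord on F#.
F# is scale degree 5 in B minor, and a dominant seventh chord on that degree is written V7.
With C# in the bass the chord is in second inversion, so the figured bass is 43.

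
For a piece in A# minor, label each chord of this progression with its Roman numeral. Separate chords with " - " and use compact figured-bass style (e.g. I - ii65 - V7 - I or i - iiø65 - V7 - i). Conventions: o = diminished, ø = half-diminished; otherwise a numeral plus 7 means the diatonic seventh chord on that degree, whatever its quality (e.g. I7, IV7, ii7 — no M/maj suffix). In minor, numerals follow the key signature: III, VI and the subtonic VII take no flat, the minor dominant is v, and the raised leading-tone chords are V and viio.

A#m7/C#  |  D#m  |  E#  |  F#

i65 - iv - V - VI

A#m7/C#: root A# is the tonic; minor seventh chord there is i65.
D#m: root D# is the subdominant; minor triad there is iv.
E#: major triad on E# = scale degree 5 → V.
F#: major triad on F# = scale degree 6 → VI.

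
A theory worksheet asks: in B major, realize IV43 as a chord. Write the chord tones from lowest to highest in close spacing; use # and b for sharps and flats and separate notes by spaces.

B D# E G#

The numeral's case and figure indicate a major seventh chord. In B major its root, the subdominant, is E.
Stacking thirds from E gives E-G#-B-D#.
The figured bass 43 indicates second inversion, placing the fifth (B) in the bass: B-D#-E-G#.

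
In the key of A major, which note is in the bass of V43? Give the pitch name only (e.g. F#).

V in A major has root E; the chord is E-G#-B-D.
The figure 43 means second inversion — the fifth is in the bass.

B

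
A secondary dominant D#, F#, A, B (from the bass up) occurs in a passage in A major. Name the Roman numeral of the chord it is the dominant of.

The chord is a dominant seventh chord on B.
A dominant resolves down a perfect fifth: B → E. In A major, E is scale degree 5, i.e. V.

V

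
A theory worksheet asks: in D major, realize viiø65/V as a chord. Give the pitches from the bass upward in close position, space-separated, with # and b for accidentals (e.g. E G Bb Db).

viiø65/V is a secondary leading-tone chord. The target V is A in D major; the applied chord is rooted a semitone below, on G#.
Building a half-diminished seventh chord on G# gives G#-B-D-F#.
With the 65 figure the chord is in first inversion; from the bass B upward in close position it reads B-D-F#-G#.

B D F# G#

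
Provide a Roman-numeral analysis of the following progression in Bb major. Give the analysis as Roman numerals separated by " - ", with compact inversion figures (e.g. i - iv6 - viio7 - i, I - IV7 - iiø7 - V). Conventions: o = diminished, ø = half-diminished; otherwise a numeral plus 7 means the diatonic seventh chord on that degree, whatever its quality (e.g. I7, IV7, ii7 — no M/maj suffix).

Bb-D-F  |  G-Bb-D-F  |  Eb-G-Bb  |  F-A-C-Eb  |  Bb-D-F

I - vi7 - IV - V7 - I

Bb-D-F: root Bb is the tonic; major triad there is I.
G-Bb-D-F has root G, degree 6 in Bb major, so vi7.
Eb-G-Bb has root Eb, degree 4 in Bb major, so IV.
F-A-C-Eb: root F is the dominant; dominant seventh chord there is V7.
Bb-D-F has root Bb, degree 1 in Bb major, so I.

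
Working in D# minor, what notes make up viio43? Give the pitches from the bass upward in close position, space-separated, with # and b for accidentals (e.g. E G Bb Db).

G# B C## E#

In D# minor, the leading-tone chord is built on the raised seventh degree, C##.
That chord is spelled C##-E#-G#-B.
The figured bass 43 indicates second inversion, placing the fifth (G#) in the bass: G#-B-C##-E#.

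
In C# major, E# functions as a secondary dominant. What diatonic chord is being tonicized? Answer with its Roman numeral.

The chord is a major triad on E#.
A dominant resolves down a perfect fifth: E# → A#. In C# major, A# is scale degree 6, i.e. vi.

vi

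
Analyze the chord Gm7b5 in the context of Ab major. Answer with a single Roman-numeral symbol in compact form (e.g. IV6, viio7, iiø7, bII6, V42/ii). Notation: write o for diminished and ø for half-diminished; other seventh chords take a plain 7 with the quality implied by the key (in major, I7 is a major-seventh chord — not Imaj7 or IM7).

viiø7

The pitches G-Bb-Db-F form a half-diminished seventh chord rooted on G.
In Ab major, G is the leading tone; the diatonic half-diminished seventh chord there is viiø7.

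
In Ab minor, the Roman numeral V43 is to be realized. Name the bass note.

V in Ab minor has root Eb; the chord is Eb-G-Bb-Db.
The figure 43 means second inversion — the fifth is in the bass.

Bb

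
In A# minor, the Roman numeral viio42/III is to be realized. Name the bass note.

A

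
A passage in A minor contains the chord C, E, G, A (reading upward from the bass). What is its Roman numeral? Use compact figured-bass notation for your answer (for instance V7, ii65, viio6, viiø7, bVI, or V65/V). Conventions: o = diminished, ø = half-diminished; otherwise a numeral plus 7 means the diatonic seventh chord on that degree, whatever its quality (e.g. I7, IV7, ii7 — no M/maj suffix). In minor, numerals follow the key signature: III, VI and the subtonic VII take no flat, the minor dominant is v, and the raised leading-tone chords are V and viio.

Stacked in thirds the chord is A-C-E-G: a minor seventh chord on A.
A is scale degree 1 in A minor, and a minor seventh chord on that degree is written i7.
With C in the bass the chord is in first inversion, so the figured bass is 65.

i65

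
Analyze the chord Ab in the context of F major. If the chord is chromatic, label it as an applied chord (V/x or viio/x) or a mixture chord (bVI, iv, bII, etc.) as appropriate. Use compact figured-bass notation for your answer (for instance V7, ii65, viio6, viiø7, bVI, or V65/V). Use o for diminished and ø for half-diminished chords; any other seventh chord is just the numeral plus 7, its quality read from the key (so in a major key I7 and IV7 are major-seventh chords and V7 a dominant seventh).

bIII

Stacked in thirds the chord is Ab-C-Eb: a major triad on Ab.
Ab is the lowered third degree of F major (diatonic 3 would be A). This is a major triad on the lowered third degree, borrowed from the parallel minor.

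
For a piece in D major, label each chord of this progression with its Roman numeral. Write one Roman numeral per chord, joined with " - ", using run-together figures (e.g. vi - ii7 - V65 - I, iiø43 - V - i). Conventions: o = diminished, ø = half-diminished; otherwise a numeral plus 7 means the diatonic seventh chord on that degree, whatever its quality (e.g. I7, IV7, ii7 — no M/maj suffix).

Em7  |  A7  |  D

Em7: minor seventh chord on E = scale degree 2 → ii7.
A7: dominant seventh chord on A = scale degree 5 → V7.
D: root D is the tonic; major triad there is I.

ii7 - V7 - I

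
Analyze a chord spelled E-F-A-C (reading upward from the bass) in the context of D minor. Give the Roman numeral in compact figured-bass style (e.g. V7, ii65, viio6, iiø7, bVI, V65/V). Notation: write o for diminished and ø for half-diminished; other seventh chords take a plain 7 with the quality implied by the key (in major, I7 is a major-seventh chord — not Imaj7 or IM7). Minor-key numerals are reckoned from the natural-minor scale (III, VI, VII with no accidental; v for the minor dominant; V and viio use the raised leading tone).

III42

The pitches F-A-C-E form a major seventh chord rooted on F.
F is scale degree 3 in D minor, and a major seventh chord on that degree is written III7.
With E in the bass the chord is in third inversion, so the figured bass is 42.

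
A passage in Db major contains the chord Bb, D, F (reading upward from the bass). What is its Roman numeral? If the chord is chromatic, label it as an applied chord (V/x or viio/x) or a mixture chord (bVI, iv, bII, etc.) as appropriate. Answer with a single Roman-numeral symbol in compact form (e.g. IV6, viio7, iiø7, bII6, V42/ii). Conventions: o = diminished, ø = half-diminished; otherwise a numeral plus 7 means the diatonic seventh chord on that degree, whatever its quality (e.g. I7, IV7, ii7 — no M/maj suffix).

V/ii

Stacked in thirds the chord is Bb-D-F: a major triad on Bb.
Bb is not a diatonic chord root with this quality in Db major, but it lies a perfect fifth above Eb (ii), so the chord functions as an applied dominant of ii.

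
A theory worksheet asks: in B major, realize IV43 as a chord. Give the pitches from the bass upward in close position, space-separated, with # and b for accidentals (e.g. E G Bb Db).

B D# E G#

In B major, scale degree 4 is E, and the diatonic chord built there is a major seventh chord.
Stacking thirds from E gives E-G#-B-D#.
With the 43 figure the chord is in second inversion; from the bass B upward in close position it reads B-D#-E-G#.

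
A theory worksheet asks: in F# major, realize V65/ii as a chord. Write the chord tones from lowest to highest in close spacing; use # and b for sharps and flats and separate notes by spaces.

V65/ii is a secondary dominant — the dominant seventh of ii. ii in F# major is G#, so the applied chord's root is D#, a perfect fifth above.
Building a dominant seventh chord on D# gives D#-F##-A#-C#.
The figured bass 65 indicates first inversion, placing the third (F##) in the bass: F##-A#-C#-D#.

F## A# C# D#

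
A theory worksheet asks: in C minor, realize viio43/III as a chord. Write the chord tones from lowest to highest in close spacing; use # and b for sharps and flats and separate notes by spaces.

The slash marks an applied leading-tone chord: viio of III. In C minor, III is Eb, so the leading tone to it is D, a half step below.
Building a fully diminished seventh chord on D gives D-F-Ab-Cb.
With the 43 figure the chord is in second inversion; from the bass Ab upward in close position it reads Ab-Cb-D-F.

Ab Cb D F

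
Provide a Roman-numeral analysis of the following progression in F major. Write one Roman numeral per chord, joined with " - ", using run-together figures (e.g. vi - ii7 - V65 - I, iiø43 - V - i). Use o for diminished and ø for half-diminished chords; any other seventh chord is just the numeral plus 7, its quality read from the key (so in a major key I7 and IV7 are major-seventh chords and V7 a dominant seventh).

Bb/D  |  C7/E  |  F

Bb/D: major triad on Bb = scale degree 4 → IV6.
C7/E: root C is the dominant; dominant seventh chord there is V65.
F: root F is the tonic; major triad there is I.

IV6 - V65 - I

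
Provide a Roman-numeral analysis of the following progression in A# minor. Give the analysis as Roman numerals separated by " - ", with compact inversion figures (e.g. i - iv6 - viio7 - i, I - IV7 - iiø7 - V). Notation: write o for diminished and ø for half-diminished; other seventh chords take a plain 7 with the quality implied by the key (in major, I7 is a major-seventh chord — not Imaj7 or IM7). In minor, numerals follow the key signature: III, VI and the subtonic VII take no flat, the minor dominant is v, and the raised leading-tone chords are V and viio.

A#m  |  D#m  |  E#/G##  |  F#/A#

i - iv - V6 - VI6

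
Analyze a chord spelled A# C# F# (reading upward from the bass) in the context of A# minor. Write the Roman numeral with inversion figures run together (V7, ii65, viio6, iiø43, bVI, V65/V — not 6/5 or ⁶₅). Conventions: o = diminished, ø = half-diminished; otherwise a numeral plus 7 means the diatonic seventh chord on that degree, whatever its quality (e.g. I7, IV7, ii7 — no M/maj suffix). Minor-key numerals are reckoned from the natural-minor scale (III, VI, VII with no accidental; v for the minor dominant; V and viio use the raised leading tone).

VI6

Stacked in thirds the chord is F#-A#-C#: a major triad on F#.
In A# minor, F# is the submediant; the diatonic major triad there is VI.
With A# in the bass the chord is in first inversion, so the figured bass is 6.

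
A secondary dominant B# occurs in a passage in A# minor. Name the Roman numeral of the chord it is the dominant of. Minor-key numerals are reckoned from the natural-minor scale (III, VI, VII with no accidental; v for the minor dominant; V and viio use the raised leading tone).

The chord is a major triad on B#.
A dominant resolves down a perfect fifth: B# → E#. In A# minor, E# is scale degree 5, i.e. V.

V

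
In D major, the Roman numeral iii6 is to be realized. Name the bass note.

iii in D major has root F#; the chord is F#-A-C#.
The figure 6 means first inversion — the third is in the bass.

A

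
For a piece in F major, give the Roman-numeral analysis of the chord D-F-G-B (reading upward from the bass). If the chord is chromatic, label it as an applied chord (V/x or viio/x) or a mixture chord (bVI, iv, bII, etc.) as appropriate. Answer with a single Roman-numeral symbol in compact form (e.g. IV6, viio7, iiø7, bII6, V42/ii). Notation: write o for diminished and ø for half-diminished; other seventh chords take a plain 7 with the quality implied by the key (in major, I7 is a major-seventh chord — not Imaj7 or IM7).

The pitches G-B-D-F form a dominant seventh chord rooted on G.
G is not a diatonic chord root with this quality in F major, but it lies a perfect fifth above C (V), so the chord functions as an applied dominant of V.
With D in the bass the chord is in second inversion, so the figured bass is 43.

V43/V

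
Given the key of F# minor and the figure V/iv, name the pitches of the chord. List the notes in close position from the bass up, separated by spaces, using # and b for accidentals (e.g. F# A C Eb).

F# A# C#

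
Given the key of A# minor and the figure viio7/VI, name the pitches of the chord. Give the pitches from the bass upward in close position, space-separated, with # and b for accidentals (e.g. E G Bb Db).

E# G# B D

The slash marks an applied leading-tone chord: viio of VI. In A# minor, VI is F#, so the leading tone to it is E#, a half step below.
Building a fully diminished seventh chord on E# gives E#-G#-B-D.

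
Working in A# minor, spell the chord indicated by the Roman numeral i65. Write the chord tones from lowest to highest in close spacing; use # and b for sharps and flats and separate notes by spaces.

In A# minor, scale degree 1 is A#, and the diatonic chord built there is a minor seventh chord.
That chord is spelled A#-C#-E#-G#.
With the 65 figure the chord is in first inversion; from the bass C# upward in close position it reads C#-E#-G#-A#.

C# E# G# A#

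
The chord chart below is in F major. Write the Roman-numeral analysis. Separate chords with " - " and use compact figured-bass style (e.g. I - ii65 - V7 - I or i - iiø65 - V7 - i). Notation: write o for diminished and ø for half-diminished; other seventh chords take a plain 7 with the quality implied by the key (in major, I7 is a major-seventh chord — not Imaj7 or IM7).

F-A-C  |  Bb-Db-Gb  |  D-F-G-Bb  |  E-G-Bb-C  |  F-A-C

I - bII6 - ii43 - V65 - I

F-A-C: major triad on F = scale degree 1 → I.
Bb-Db-Gb is non-diatonic — a major triad on the lowered supertonic (Gb): the Neapolitan sixth, bII6 (third, Bb, in the bass — hence the 6).
D-F-G-Bb: minor seventh chord on G = scale degree 2 → ii43.
E-G-Bb-C has root C, degree 5 in F major, so V65.
F-A-C: root F is the tonic; major triad there is I.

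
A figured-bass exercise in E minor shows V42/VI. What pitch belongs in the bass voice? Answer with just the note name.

The applied chord V42/VI is rooted on G: G-B-D-F.
The figure 42 means third inversion — the seventh is in the bass.

F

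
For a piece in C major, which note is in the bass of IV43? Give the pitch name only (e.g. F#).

IV in C major has root F; the chord is F-A-C-E.
The figure 43 means second inversion — the fifth is in the bass.

C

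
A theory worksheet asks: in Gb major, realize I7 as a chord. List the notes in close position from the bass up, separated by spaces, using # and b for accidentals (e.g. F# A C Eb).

The numeral's case and figure indicate a major seventh chord. In Gb major its root, scale degree 1, is Gb.
That chord is spelled Gb-Bb-Db-F.

Gb Bb Db F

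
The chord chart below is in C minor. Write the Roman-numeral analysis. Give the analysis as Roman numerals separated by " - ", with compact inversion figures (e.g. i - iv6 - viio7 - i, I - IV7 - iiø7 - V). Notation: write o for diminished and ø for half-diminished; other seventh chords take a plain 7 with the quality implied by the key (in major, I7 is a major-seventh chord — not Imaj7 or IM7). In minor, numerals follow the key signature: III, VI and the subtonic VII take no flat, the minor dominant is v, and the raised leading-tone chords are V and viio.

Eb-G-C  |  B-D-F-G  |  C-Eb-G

i6 - V65 - i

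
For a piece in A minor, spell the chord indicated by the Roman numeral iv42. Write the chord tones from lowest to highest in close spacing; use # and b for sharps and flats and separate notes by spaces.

C D F A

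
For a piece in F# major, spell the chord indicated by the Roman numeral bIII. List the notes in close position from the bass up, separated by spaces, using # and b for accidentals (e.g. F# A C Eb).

Scale degree 3 in F# major is A#; lowering it a half step gives A. bIII is a major triad on the lowered third degree, borrowed from the parallel minor.
So the chord is A-C#-E.

A C# E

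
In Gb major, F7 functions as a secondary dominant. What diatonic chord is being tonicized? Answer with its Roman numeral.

iii

The chord is a dominant seventh chord on F.
A dominant resolves down a perfect fifth: F → Bb. In Gb major, Bb is scale degree 3, i.e. iii.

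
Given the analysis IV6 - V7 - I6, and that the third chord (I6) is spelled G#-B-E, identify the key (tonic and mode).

The chord E/G# is a major triad rooted on E; its label is I6.
If E is scale degree 1 and the mode makes that degree carry a major triad, the tonic is E and the mode is major.

E major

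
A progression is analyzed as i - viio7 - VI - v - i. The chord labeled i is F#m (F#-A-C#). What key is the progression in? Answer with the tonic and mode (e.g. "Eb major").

The anchor chord is a minor triad on F#, labeled i.
If F# is scale degree 1 and the mode makes that degree carry a minor triad, the tonic is F# and the mode is minor.

F# minor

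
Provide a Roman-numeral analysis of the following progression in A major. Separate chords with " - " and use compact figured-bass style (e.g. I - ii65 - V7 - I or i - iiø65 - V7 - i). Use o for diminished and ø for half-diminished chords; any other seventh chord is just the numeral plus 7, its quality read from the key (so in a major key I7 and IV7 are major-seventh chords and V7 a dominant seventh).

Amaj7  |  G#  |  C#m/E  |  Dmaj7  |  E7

I7 - V/iii - iii6 - IV7 - V7

Amaj7 has root A, degree 1 in A major, so I7.
G# is the secondary dominant of iii (major triad on G#): V/iii.
C#m/E has root C#, degree 3 in A major, so iii6.
Dmaj7: root D is the subdominant; major seventh chord there is IV7.
E7: root E is the dominant; dominant seventh chord there is V7.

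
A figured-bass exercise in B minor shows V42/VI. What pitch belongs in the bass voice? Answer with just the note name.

C

The applied chord V42/VI is rooted on D: D-F#-A-C.
The figure 42 means third inversion — the seventh is in the bass.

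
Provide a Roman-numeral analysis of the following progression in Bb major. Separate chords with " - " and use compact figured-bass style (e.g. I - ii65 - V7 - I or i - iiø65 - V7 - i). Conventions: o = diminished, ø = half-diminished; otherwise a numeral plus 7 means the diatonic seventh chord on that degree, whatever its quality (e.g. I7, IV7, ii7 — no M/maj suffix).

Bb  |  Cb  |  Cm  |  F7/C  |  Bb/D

Bb: root Bb is the tonic; major triad there is I.
Cb: Cb with this quality isn't in the key; a major triad on b2 is the Neapolitan chord, bII.
Cm has root C, degree 2 in Bb major, so ii.
F7/C: dominant seventh chord on F = scale degree 5 → V43.
Bb/D: root Bb is the tonic; major triad there is I6.

I - bII - ii - V43 - I6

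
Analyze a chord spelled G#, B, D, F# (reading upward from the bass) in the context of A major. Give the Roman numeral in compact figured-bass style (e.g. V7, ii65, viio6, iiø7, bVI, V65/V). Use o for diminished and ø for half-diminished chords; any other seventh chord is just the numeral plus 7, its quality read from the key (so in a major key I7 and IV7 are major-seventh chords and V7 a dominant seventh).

The pitches G#-B-D-F# form a half-diminished seventh chord rooted on G#.
In A major, G# is the leading tone; the diatonic half-diminished seventh chord there is viiø7.

viiø7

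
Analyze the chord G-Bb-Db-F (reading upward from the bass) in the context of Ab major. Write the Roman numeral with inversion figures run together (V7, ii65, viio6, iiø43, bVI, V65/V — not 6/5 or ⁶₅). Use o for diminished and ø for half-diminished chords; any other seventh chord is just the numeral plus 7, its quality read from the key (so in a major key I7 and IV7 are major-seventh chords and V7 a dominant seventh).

viiø7

The pitches G-Bb-Db-F form a half-diminished seventh chord rooted on G.
G is scale degree 7 in Ab major, and a half-diminished seventh chord on that degree is written viiø7.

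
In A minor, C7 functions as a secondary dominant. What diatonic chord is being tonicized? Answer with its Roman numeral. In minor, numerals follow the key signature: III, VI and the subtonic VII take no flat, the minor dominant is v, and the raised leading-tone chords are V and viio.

The chord is a dominant seventh chord on C.
A dominant resolves down a perfect fifth: C → F. In A minor, F is scale degree 6, i.e. VI.

VI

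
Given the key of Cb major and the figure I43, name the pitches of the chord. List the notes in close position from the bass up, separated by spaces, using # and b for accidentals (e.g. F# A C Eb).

The numeral's case and figure indicate a major seventh chord. In Cb major its root, the tonic, is Cb.
That chord is spelled Cb-Eb-Gb-Bb.
The figured bass 43 indicates second inversion, placing the fifth (Gb) in the bass: Gb-Bb-Cb-Eb.

Gb Bb Cb Eb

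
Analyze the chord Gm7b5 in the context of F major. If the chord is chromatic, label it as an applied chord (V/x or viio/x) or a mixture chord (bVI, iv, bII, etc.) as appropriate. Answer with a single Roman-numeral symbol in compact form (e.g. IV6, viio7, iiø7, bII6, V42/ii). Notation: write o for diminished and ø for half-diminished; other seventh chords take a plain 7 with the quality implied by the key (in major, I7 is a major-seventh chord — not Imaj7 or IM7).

iiø7

Stacked in thirds the chord is G-Bb-Db-F: a half-diminished seventh chord on G.
G is the second degree of F major. This is the half-diminished supertonic seventh, borrowed from the parallel minor.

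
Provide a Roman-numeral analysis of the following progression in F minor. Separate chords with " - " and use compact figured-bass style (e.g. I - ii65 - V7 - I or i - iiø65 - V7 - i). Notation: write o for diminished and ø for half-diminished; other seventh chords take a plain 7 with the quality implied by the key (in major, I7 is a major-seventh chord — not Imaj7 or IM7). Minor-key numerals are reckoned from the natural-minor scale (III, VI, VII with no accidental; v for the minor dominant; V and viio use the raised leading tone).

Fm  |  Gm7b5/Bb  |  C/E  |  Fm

i - iiø65 - V6 - i

Fm: minor triad on F = scale degree 1 → i.
Gm7b5/Bb: half-diminished seventh chord on G = scale degree 2 → iiø65.
C/E has root C, degree 5 in F minor, so V6.
Fm: minor triad on F = scale degree 1 → i.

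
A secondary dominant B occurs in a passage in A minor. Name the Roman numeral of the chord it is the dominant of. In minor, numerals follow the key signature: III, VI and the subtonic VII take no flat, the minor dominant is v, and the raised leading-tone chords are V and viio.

V

The chord is a major triad on B.
A dominant resolves down a perfect fifth: B → E. In A minor, E is scale degree 5, i.e. V.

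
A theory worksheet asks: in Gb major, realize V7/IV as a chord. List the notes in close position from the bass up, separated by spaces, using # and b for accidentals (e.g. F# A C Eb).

V7/IV is a secondary dominant — the dominant seventh of IV. IV in Gb major is Cb, so the applied chord's root is Gb, a perfect fifth above.
Building a dominant seventh chord on Gb gives Gb-Bb-Db-Fb.

Gb Bb Db Fb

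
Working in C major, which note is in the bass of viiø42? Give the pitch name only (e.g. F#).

A

viiø in C major has root B; the chord is B-D-F-A.
The figure 42 means third inversion — the seventh is in the bass.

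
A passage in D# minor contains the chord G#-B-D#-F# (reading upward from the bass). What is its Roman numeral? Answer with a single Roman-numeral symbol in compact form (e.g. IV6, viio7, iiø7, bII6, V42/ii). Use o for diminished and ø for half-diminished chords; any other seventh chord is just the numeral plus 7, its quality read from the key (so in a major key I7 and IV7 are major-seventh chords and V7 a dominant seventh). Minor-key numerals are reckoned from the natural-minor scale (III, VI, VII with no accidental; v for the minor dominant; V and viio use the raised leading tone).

iv7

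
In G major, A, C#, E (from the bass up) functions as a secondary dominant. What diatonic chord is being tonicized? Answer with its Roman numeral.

V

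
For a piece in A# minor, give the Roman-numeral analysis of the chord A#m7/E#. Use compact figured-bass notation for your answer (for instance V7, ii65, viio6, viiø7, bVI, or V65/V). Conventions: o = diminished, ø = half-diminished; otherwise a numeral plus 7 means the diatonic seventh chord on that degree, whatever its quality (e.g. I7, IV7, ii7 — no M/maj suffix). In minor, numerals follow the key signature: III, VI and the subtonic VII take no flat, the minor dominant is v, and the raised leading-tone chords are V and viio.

i43

The pitches A#-C#-E#-G# form a minor seventh chord rooted on A#.
In A# minor, A# is the tonic; the diatonic minor seventh chord there is i7.
With E# in the bass the chord is in second inversion, so the figured bass is 43.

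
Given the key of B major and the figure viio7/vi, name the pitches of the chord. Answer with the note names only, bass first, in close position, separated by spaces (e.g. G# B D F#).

viio7/vi is a secondary leading-tone chord. The target vi is G# in B major; the applied chord is rooted a semitone below, on F##.
Building a fully diminished seventh chord on F## gives F##-A#-C#-E.

F## A# C# E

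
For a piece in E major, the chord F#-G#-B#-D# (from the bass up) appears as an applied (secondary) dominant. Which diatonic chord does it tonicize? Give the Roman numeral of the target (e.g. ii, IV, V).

vi

The chord is a dominant seventh chord on G#.
A dominant resolves down a perfect fifth: G# → C#. In E major, C# is scale degree 6, i.e. vi.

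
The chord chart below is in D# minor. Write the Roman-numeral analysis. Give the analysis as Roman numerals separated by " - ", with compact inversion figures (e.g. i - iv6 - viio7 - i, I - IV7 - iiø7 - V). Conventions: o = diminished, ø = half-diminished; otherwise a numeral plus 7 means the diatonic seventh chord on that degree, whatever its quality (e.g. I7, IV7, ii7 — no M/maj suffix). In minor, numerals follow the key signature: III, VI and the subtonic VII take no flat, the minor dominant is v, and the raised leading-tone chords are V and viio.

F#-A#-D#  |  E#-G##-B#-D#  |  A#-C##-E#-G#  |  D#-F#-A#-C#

i6 - V7/V - V7 - i7

F#-A#-D#: root D# is the tonic; minor triad there is i6.
E#-G##-B#-D# is the secondary dominant of V (dominant seventh chord on E#): V7/V.
A#-C##-E#-G#: dominant seventh chord on A# = scale degree 5 → V7.
D#-F#-A#-C#: minor seventh chord on D# = scale degree 1 → i7.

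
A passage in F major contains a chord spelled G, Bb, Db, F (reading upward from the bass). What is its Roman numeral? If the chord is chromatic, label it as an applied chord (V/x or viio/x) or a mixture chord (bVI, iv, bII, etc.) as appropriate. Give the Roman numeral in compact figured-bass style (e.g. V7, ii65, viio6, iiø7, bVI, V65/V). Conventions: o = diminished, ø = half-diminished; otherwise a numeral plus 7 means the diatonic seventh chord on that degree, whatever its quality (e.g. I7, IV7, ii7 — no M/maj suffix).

Stacked in thirds the chord is G-Bb-Db-F: a half-diminished seventh chord on G.
G is the second degree of F major. This is the half-diminished supertonic seventh, borrowed from the parallel minor.

iiø7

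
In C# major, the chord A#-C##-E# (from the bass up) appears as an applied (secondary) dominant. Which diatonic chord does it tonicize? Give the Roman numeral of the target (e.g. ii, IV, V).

The chord is a major triad on A#.
A dominant resolves down a perfect fifth: A# → D#. In C# major, D# is scale degree 2, i.e. ii.

ii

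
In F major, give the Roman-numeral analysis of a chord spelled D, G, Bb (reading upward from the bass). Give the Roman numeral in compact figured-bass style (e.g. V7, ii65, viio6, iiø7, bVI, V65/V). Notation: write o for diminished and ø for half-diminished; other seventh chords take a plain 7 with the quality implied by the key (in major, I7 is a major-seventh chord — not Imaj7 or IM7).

ii64

Stacked in thirds the chord is G-Bb-D: a minor triad on G.
G is scale degree 2 in F major, and a minor triad on that degree is written ii.
With D in the bass the chord is in second inversion, so the figured bass is 64.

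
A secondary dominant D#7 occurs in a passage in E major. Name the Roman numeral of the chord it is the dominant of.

iii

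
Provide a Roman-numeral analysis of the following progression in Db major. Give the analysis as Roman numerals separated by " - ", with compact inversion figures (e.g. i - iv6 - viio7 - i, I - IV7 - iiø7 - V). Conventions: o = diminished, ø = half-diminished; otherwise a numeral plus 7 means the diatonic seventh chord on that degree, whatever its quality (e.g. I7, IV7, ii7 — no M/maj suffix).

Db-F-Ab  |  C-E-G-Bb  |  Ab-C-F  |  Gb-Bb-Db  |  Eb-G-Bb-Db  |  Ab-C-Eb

Db-F-Ab: major triad on Db = scale degree 1 → I.
C-E-G-Bb: a dominant seventh chord on C, the applied dominant of iii → V7/iii.
Ab-C-F has root F, degree 3 in Db major, so iii6.
Gb-Bb-Db: root Gb is the subdominant; major triad there is IV.
Eb-G-Bb-Db: chromatic; Eb is V of V, so V7/V.
Ab-C-Eb: root Ab is the dominant; major triad there is V.

I - V7/iii - iii6 - IV - V7/V - V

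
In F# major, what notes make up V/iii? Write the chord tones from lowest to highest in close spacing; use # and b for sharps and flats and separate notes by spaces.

E# G## B#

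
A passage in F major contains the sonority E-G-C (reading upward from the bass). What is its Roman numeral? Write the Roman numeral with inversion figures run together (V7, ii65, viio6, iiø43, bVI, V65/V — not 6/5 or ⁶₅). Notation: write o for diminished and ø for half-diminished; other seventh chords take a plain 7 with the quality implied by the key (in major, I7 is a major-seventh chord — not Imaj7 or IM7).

V6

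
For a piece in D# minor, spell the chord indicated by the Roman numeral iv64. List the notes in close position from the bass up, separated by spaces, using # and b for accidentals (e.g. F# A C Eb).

D# G# B

The numeral's case and figure indicate a minor triad. In D# minor its root, scale degree 4, is G#.
That chord is spelled G#-B-D#.
The figured bass 64 indicates second inversion, placing the fifth (D#) in the bass: D#-G#-B.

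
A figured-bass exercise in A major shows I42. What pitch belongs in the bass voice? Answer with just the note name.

G#

I in A major has root A; the chord is A-C#-E-G#.
The figure 42 means third inversion — the seventh is in the bass.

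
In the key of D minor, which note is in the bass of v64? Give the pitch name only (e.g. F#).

E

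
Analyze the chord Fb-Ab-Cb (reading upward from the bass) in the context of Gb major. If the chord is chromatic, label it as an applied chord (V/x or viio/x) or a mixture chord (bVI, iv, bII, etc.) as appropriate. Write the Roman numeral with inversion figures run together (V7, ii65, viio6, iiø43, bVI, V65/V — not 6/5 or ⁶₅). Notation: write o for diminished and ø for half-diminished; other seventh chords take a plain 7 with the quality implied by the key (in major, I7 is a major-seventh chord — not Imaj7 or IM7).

bVII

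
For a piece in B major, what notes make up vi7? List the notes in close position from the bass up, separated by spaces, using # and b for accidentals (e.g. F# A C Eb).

G# B D# F#

In B major, the submediant is G#, and the diatonic chord built there is a minor seventh chord.
That chord is spelled G#-B-D#-F#.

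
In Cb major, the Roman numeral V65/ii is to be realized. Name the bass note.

The applied chord V65/ii is rooted on Ab: Ab-C-Eb-Gb.
The figure 65 means first inversion — the third is in the bass.

C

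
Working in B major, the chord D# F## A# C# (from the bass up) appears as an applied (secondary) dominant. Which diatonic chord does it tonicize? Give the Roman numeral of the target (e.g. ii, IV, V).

vi

The chord is a dominant seventh chord on D#.
A dominant resolves down a perfect fifth: D# → G#. In B major, G# is scale degree 6, i.e. vi.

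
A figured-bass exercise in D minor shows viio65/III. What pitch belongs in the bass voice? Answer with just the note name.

G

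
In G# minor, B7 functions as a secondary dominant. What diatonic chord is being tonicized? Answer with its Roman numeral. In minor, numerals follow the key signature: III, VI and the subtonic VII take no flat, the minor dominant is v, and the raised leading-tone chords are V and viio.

VI

The chord is a dominant seventh chord on B.
A dominant resolves down a perfect fifth: B → E. In G# minor, E is scale degree 6, i.e. VI.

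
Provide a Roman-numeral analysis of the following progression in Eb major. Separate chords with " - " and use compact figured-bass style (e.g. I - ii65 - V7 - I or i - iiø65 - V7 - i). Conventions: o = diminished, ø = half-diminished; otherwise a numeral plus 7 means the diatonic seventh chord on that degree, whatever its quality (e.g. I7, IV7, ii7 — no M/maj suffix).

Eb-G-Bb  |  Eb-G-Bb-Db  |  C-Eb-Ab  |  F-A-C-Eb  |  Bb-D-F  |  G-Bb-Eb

Eb-G-Bb: root Eb is the tonic; major triad there is I.
Eb-G-Bb-Db: chromatic; Eb is V of IV, so V7/IV.
C-Eb-Ab: major triad on Ab = scale degree 4 → IV6.
F-A-C-Eb is the secondary dominant of V (dominant seventh chord on F): V7/V.
Bb-D-F: major triad on Bb = scale degree 5 → V.
G-Bb-Eb: major triad on Eb = scale degree 1 → I6.

I - V7/IV - IV6 - V7/V - V - I6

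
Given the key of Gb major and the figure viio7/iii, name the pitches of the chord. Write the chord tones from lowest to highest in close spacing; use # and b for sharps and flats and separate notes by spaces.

A C Eb Gb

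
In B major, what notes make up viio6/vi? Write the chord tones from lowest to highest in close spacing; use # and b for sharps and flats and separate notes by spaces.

A# C# F##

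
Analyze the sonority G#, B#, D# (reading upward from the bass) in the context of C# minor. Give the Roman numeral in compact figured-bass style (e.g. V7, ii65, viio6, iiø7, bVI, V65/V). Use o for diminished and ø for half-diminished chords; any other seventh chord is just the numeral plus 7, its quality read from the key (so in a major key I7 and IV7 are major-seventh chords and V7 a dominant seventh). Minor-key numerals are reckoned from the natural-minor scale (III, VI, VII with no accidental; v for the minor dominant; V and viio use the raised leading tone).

V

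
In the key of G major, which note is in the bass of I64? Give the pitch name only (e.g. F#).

I in G major has root G; the chord is G-B-D.
The figure 64 means second inversion — the fifth is in the bass.

D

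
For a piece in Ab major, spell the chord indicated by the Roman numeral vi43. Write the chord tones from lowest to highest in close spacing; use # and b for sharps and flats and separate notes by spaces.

C Eb F Ab

In Ab major, scale degree 6 is F, and the diatonic chord built there is a minor seventh chord.
That chord is spelled F-Ab-C-Eb.
With the 43 figure the chord is in second inversion; from the bass C upward in close position it reads C-Eb-F-Ab.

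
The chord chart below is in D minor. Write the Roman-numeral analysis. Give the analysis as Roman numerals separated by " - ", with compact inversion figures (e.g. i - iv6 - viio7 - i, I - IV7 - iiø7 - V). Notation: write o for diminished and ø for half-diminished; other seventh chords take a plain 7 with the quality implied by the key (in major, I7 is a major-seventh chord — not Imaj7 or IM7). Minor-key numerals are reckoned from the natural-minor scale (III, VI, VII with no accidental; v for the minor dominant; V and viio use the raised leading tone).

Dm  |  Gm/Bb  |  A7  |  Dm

i - iv6 - V7 - i

Dm: minor triad on D = scale degree 1 → i.
Gm/Bb: root G is the subdominant; minor triad there is iv6.
A7: root A is the dominant; dominant seventh chord there is V7.
Dm: root D is the tonic; minor triad there is i.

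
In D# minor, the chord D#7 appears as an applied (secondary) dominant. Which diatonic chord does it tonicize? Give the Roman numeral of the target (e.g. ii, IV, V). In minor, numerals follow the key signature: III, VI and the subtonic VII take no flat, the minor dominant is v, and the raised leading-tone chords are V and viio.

The chord is a dominant seventh chord on D#.
A dominant resolves down a perfect fifth: D# → G#. In D# minor, G# is scale degree 4, i.e. iv.

iv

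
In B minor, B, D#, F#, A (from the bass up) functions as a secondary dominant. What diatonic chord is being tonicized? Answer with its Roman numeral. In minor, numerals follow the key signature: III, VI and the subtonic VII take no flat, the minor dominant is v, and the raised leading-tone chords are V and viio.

The chord is a dominant seventh chord on B.
A dominant resolves down a perfect fifth: B → E. In B minor, E is scale degree 4, i.e. iv.

iv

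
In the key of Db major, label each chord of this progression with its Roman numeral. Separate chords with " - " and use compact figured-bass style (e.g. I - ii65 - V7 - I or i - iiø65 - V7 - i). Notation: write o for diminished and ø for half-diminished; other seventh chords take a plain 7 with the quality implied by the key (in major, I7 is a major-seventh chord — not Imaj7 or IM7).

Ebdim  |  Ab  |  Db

Ebdim: Eb with this quality isn't in the key; it's iio, borrowed from the parallel minor.
Ab has root Ab, degree 5 in Db major, so V.
Db: major triad on Db = scale degree 1 → I.

iio - V - I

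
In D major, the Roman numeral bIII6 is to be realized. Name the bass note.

A

bIII in D major has root F; the chord is F-A-C.
The figure 6 means first inversion — the third is in the bass.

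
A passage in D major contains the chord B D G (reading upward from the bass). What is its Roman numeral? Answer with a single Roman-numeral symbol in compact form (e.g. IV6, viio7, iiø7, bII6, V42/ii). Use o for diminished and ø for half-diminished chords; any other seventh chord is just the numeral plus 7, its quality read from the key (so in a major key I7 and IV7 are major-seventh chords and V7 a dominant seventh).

IV6

Stacked in thirds the chord is G-B-D: a major triad on G.
G is scale degree 4 in D major, and a major triad on that degree is written IV.
With B in the bass the chord is in first inversion, so the figured bass is 6.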